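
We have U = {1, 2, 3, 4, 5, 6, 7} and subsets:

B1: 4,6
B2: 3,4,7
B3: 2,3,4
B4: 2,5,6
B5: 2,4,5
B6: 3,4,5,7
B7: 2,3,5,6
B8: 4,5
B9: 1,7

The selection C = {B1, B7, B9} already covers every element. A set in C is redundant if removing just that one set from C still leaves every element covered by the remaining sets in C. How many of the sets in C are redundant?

0

Drop B1: 4 uncovered — not redundant.
Drop B7: 2, 3, 5 uncovered — not redundant.
Drop B9: 1, 7 uncovered — not redundant.
None of the sets in C is redundant.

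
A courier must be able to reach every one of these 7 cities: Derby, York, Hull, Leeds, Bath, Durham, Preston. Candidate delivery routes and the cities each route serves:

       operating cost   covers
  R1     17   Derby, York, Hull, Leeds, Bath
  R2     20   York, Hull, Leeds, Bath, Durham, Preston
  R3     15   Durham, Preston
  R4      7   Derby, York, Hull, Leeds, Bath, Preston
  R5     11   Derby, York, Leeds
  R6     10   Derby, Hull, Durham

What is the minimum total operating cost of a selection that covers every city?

R4, R6 cover every city at operating cost 7 + 10 = 17.
Any cover uses at least 2 routes; among all covering selections none totals below 17.

17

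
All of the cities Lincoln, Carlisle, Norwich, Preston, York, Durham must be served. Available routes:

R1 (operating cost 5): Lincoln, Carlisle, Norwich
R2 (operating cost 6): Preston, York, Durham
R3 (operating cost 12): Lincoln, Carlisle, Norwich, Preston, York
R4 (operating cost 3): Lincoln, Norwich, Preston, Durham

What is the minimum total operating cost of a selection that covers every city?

R1, R2 cover every city at operating cost 5 + 6 = 11.
Any cover uses at least 2 routes; among all covering selections none totals below 11.

11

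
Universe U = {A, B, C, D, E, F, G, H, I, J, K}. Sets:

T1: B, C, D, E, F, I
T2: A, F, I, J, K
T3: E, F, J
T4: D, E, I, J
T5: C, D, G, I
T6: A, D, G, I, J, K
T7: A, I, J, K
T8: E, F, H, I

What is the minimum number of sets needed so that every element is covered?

3

T1, T6, T8 together cover {A, B, C, D, E, F, G, H, I, J, K} — every element.
No 2 of the 8 sets cover everything (all 28 pairs fall short), so 3 is minimum.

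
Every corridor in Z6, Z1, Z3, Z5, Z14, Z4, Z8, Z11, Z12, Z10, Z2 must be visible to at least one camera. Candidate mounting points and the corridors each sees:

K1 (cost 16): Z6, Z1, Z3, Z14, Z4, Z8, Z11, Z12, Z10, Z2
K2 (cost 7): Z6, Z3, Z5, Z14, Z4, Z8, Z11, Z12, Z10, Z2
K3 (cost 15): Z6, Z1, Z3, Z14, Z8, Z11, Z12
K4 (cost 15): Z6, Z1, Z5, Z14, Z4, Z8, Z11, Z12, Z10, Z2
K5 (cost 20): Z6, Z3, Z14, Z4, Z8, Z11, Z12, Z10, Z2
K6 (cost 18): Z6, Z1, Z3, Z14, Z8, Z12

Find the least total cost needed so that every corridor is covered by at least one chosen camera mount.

22

K2, K3 cover every corridor at cost 7 + 15 = 22.
Any cover uses at least 2 camera mounts; among all covering selections none totals below 22.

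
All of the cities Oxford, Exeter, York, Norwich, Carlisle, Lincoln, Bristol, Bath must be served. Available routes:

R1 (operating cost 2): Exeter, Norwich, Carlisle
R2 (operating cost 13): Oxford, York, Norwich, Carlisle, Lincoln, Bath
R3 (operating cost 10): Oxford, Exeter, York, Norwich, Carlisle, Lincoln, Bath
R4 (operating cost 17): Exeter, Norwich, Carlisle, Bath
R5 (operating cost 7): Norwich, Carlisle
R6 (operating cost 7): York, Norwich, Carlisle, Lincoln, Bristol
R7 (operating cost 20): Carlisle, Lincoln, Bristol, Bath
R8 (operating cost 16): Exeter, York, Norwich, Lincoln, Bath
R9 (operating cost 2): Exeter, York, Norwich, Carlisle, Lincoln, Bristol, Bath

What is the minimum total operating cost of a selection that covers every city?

R3, R9 cover every city at operating cost 10 + 2 = 12.
Any cover uses at least 2 routes; among all covering selections none totals below 12.

12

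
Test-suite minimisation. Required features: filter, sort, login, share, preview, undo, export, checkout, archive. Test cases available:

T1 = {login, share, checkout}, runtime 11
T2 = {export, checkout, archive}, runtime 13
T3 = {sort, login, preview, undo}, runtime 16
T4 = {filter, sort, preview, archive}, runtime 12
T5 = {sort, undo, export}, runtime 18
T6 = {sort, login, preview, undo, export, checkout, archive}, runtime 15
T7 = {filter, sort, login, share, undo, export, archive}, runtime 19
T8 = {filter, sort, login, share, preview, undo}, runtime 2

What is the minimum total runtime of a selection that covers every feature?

15

T2, T8 cover every feature at runtime 13 + 2 = 15.
Any cover uses at least 2 test cases; among all covering selections none totals below 15.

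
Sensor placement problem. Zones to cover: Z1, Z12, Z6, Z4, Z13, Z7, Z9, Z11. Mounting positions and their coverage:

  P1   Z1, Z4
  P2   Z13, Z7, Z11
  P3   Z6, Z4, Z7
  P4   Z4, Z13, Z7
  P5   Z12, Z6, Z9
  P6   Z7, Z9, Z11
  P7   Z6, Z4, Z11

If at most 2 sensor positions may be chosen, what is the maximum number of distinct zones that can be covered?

Choosing P2, P5 covers {Z12, Z6, Z13, Z7, Z9, Z11} — 6 zones.
No choice of 2 sensor positions does better; here Z1, Z4 are left uncovered.

6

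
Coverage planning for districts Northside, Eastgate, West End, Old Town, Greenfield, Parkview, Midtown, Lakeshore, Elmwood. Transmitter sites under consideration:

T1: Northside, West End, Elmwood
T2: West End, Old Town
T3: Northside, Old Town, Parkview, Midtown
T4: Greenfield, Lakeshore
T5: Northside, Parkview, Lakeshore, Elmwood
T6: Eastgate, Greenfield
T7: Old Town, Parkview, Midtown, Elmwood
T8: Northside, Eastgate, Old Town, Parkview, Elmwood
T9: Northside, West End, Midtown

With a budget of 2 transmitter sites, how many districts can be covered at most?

Choosing T4, T8 covers {Northside, Eastgate, Old Town, Greenfield, Parkview, Lakeshore, Elmwood} — 7 districts.
No choice of 2 transmitter sites does better; here West End, Midtown are left uncovered.

7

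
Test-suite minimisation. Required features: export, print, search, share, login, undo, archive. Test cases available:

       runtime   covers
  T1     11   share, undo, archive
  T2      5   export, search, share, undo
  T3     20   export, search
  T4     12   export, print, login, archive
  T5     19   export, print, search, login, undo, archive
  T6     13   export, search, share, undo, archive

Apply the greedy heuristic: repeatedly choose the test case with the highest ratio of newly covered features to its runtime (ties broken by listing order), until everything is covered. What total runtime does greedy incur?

Pick 1: T2 adds 4 new (export, search, share, undo) at runtime 5 (ratio 4/5).
Pick 2: T4 adds 3 new (print, login, archive) at runtime 12 (ratio 3/12).
Greedy total runtime: 5 + 12 = 17.

17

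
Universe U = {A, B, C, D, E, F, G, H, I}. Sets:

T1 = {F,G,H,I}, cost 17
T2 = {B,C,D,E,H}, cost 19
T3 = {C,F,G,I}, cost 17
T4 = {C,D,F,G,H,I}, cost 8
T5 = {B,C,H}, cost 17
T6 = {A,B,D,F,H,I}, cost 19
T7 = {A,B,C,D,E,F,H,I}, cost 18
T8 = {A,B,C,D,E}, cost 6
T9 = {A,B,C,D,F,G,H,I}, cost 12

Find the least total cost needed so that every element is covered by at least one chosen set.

14

T4, T8 cover every element at cost 8 + 6 = 14.
Any cover uses at least 2 sets; among all covering selections none totals below 14.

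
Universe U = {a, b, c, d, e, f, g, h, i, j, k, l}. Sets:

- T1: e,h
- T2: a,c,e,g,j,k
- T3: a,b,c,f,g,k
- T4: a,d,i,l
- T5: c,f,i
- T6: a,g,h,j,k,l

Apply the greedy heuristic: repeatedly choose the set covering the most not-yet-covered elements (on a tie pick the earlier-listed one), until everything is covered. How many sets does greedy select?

Pick 1: T2 covers 6 new elements (a, c, e, g, j, k).
Pick 2: T4 covers 3 new elements (d, i, l).
Pick 3: T3 covers 2 new elements (b, f).
Pick 4: T1 covers 1 new elements (h).
Greedy uses 4 sets.

4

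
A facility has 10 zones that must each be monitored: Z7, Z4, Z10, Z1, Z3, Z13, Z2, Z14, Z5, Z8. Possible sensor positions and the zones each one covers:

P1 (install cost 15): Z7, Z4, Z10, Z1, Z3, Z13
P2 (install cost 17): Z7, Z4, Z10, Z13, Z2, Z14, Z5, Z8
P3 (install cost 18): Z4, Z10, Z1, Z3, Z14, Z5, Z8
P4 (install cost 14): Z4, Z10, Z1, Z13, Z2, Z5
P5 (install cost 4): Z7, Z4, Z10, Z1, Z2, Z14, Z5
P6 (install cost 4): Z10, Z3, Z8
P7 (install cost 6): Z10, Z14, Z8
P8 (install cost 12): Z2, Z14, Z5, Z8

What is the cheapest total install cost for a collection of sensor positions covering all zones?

P4, P5, P6 cover every zone at install cost 14 + 4 + 4 = 22.
Any cover uses at least 2 sensor positions; among all covering selections none totals below 22.

22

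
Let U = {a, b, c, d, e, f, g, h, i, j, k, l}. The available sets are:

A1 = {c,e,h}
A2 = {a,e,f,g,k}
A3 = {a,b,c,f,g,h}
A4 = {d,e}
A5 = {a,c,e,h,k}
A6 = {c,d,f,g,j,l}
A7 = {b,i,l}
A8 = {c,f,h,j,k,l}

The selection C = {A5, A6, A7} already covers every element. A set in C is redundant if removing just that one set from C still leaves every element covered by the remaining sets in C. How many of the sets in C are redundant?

Drop A5: a, e, h, k uncovered — not redundant.
Drop A6: d, f, g, j uncovered — not redundant.
Drop A7: b, i uncovered — not redundant.
None of the sets in C is redundant.

0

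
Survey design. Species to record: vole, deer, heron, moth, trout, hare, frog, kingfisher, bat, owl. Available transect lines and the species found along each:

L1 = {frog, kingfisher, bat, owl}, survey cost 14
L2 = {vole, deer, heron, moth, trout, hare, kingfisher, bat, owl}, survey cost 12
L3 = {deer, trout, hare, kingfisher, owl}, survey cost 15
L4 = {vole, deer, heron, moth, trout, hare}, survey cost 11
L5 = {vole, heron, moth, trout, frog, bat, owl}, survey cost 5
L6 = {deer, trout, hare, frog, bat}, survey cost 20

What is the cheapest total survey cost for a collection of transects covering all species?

L2, L5 cover every species at survey cost 12 + 5 = 17.
Any cover uses at least 2 transects; among all covering selections none totals below 17.

17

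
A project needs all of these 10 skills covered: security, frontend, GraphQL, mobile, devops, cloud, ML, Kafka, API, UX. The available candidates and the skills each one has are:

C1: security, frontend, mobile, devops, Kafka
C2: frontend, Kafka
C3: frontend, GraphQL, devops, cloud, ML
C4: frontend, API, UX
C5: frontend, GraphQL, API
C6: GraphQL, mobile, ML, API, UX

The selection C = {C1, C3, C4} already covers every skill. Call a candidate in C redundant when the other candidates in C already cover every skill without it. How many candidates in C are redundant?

0

Drop C1: security, mobile, Kafka uncovered — not redundant.
Drop C3: GraphQL, cloud, ML uncovered — not redundant.
Drop C4: API, UX uncovered — not redundant.
None of the candidates in C is redundant.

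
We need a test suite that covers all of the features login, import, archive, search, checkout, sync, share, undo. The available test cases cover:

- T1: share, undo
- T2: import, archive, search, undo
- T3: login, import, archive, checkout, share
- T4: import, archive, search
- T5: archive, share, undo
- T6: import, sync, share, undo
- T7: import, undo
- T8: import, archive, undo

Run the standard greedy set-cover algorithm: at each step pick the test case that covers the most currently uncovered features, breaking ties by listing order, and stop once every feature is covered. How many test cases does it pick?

3

Pick 1: T3 covers 5 new features (login, import, archive, checkout, share).
Pick 2: T2 covers 2 new features (search, undo).
Pick 3: T6 covers 1 new features (sync).
Greedy uses 3 test cases.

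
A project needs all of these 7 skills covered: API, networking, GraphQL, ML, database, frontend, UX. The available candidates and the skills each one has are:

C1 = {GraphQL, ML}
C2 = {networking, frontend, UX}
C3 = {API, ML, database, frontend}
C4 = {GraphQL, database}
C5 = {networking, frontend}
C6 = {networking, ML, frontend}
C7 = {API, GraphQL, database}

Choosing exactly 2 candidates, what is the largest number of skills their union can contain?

6

Choosing C2, C3 covers {API, networking, ML, database, frontend, UX} — 6 skills.
No choice of 2 candidates does better; here GraphQL is left uncovered.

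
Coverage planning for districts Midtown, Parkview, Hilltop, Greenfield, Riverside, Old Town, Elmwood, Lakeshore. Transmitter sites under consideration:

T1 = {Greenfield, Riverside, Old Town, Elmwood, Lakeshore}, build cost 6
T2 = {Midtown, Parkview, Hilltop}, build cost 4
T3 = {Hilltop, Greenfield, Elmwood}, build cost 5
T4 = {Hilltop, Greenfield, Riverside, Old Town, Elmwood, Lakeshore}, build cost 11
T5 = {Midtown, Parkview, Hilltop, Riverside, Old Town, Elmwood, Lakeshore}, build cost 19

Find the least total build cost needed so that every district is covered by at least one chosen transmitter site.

10

T1, T2 cover every district at build cost 6 + 4 = 10.
Any cover uses at least 2 transmitter sites; among all covering selections none totals below 10.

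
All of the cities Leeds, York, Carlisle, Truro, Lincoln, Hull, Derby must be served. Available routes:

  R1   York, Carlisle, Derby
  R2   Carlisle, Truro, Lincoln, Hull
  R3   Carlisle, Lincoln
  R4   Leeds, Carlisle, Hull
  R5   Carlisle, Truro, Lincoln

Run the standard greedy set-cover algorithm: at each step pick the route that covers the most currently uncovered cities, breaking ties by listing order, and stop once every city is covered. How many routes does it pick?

Pick 1: R2 covers 4 new cities (Carlisle, Truro, Lincoln, Hull).
Pick 2: R1 covers 2 new cities (York, Derby).
Pick 3: R4 covers 1 new cities (Leeds).
Greedy uses 3 routes.

3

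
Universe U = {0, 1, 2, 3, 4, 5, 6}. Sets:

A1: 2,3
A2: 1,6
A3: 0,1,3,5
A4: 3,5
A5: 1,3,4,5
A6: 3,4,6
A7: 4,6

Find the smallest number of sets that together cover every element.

A1, A3, A6 together cover {0, 1, 2, 3, 4, 5, 6} — every element.
No 2 of the 7 sets cover everything (all 21 pairs fall short), so 3 is minimum.

3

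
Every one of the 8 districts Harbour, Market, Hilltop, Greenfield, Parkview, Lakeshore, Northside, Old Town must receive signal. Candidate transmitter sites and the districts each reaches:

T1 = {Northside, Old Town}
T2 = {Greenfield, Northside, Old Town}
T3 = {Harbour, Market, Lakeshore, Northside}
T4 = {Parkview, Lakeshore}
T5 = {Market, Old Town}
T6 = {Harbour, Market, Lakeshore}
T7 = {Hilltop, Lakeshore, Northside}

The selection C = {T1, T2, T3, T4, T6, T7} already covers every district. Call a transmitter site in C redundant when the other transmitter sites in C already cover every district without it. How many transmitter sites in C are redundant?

3

Drop T1: the rest still cover every district — redundant.
Drop T2: Greenfield uncovered — not redundant.
Drop T3: the rest still cover every district — redundant.
Drop T4: Parkview uncovered — not redundant.
Drop T6: the rest still cover every district — redundant.
Drop T7: Hilltop uncovered — not redundant.
3 redundant: T1, T3, T6.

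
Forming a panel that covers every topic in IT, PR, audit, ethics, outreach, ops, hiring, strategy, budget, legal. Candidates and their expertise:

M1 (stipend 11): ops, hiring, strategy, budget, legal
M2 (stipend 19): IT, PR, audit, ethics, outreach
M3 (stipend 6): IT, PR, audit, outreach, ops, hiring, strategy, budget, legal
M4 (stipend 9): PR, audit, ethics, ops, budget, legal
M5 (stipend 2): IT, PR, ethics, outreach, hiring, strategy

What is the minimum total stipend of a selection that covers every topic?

8

M3, M5 cover every topic at stipend 6 + 2 = 8.
Any cover uses at least 2 members; among all covering selections none totals below 8.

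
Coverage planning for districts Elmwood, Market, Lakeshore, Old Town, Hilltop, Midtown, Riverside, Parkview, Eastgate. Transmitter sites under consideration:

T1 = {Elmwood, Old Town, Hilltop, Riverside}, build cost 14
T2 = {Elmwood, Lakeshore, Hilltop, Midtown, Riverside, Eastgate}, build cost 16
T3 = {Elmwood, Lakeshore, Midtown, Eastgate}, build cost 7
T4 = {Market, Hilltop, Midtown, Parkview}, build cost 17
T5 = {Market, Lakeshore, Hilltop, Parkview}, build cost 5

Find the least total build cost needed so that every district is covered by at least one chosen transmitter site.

T1, T3, T5 cover every district at build cost 14 + 7 + 5 = 26.
Any cover uses at least 3 transmitter sites; among all covering selections none totals below 26.

26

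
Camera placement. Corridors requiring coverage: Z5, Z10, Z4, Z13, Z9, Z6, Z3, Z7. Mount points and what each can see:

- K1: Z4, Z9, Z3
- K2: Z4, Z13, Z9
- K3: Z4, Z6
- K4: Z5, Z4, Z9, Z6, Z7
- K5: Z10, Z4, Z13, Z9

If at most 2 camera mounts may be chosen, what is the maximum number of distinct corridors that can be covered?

7

Choosing K4, K5 covers {Z5, Z10, Z4, Z13, Z9, Z6, Z7} — 7 corridors.
No choice of 2 camera mounts does better; here Z3 is left uncovered.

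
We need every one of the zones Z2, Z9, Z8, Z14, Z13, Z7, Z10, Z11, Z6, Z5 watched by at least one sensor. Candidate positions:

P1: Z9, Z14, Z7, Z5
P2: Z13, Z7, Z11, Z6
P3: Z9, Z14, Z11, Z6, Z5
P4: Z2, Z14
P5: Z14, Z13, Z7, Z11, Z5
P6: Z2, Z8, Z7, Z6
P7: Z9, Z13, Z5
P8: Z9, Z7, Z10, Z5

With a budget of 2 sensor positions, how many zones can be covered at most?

Choosing P3, P6 covers {Z2, Z9, Z8, Z14, Z7, Z11, Z6, Z5} — 8 zones.
No choice of 2 sensor positions does better; here Z13, Z10 are left uncovered.

8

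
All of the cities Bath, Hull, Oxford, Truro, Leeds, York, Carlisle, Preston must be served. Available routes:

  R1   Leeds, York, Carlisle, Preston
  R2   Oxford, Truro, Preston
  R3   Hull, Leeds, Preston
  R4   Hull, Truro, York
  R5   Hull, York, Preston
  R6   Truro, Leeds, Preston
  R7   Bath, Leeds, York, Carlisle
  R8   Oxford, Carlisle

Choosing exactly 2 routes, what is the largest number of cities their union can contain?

7

Choosing R2, R7 covers {Bath, Oxford, Truro, Leeds, York, Carlisle, Preston} — 7 cities.
No choice of 2 routes does better; here Hull is left uncovered.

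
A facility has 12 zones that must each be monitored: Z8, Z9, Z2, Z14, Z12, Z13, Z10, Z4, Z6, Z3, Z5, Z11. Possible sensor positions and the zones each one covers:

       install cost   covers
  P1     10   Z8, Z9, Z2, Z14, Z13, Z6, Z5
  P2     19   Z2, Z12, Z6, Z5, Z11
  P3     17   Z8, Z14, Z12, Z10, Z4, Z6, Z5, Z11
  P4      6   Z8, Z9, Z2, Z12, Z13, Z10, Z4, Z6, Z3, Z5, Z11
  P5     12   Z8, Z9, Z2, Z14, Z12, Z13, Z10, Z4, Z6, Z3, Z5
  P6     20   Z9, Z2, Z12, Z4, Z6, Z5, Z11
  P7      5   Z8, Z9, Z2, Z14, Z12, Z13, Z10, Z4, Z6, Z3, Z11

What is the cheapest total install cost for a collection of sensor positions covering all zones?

P4, P7 cover every zone at install cost 6 + 5 = 11.
Any cover uses at least 2 sensor positions; among all covering selections none totals below 11.

11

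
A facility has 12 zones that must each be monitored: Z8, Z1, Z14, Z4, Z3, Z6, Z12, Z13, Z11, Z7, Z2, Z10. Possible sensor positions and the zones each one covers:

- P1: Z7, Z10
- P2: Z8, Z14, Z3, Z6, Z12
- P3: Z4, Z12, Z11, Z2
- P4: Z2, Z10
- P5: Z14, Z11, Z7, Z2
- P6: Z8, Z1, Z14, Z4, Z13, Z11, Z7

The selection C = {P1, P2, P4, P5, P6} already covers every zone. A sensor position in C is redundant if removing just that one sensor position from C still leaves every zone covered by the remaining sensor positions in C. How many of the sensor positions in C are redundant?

3

Drop P1: the rest still cover every zone — redundant.
Drop P2: Z3, Z6, Z12 uncovered — not redundant.
Drop P4: the rest still cover every zone — redundant.
Drop P5: the rest still cover every zone — redundant.
Drop P6: Z1, Z4, Z13 uncovered — not redundant.
3 redundant: P1, P4, P5.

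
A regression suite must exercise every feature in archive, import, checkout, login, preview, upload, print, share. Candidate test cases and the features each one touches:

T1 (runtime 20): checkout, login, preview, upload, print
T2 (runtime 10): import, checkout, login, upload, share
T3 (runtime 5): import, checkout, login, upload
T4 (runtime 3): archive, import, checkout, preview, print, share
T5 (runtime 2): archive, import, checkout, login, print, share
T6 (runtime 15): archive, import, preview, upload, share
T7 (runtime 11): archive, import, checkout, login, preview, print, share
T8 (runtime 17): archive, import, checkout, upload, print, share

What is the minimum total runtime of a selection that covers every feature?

T3, T4 cover every feature at runtime 5 + 3 = 8.
Any cover uses at least 2 test cases; among all covering selections none totals below 8.

8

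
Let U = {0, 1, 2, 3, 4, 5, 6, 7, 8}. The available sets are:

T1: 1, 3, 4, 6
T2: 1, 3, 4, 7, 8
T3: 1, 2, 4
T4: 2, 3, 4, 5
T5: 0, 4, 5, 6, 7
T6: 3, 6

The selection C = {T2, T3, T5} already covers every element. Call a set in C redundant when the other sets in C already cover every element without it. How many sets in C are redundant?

0

Drop T2: 3, 8 uncovered — not redundant.
Drop T3: 2 uncovered — not redundant.
Drop T5: 0, 5, 6 uncovered — not redundant.
None of the sets in C is redundant.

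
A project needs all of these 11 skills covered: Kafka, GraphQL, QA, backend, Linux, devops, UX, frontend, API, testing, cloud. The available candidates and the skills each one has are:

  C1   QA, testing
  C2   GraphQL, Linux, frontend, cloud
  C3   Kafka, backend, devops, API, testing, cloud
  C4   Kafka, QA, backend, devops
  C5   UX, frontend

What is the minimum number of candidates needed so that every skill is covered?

C1, C2, C3, C5 together cover {Kafka, GraphQL, QA, backend, Linux, devops, UX, frontend, API, testing, cloud} — every skill.
No 3 of the 5 candidates cover everything (all 10 triples fall short), so 4 is minimum.

4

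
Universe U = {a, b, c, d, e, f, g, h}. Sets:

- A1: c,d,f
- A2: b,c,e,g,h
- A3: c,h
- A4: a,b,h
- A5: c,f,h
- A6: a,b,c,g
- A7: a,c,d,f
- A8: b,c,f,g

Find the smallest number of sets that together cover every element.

A2, A7 together cover {a, b, c, d, e, f, g, h} — every element.
No single set contains all 8 elements, so 2 is optimal.

2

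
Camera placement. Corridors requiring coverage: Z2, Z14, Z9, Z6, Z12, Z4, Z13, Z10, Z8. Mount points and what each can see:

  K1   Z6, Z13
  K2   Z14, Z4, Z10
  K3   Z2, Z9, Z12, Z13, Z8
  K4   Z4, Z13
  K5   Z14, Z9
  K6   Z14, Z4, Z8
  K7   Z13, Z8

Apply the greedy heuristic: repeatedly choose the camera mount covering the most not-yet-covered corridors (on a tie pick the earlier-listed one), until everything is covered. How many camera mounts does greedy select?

Pick 1: K3 covers 5 new corridors (Z2, Z9, Z12, Z13, Z8).
Pick 2: K2 covers 3 new corridors (Z14, Z4, Z10).
Pick 3: K1 covers 1 new corridors (Z6).
Greedy uses 3 camera mounts.

3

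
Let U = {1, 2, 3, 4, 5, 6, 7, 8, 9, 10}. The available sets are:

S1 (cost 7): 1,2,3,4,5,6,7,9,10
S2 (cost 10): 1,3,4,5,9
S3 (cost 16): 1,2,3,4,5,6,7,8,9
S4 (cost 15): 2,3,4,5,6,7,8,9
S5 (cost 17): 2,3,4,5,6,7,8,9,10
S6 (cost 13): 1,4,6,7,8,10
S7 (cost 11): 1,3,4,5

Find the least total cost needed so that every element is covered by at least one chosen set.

20

S1, S6 cover every element at cost 7 + 13 = 20.
Any cover uses at least 2 sets; among all covering selections none totals below 20.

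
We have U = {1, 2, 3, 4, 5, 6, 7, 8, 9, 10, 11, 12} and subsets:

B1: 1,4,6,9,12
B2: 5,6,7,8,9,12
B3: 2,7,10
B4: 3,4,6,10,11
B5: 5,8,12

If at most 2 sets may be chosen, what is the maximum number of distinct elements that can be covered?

10

Choosing B2, B4 covers {3, 4, 5, 6, 7, 8, 9, 10, 11, 12} — 10 elements.
No choice of 2 sets does better; here 1, 2 are left uncovered.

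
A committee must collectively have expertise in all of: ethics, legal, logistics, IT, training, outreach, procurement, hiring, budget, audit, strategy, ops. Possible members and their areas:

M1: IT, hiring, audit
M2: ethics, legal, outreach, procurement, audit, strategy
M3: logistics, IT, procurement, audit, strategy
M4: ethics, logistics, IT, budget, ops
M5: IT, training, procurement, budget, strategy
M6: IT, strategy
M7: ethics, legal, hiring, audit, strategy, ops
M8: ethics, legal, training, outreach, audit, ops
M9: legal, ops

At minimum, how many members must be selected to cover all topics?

M1, M2, M4, M5 together cover {ethics, legal, logistics, IT, training, outreach, procurement, hiring, budget, audit, strategy, ops} — every topic.
No 3 of the 9 members cover everything (all 84 triples fall short), so 4 is minimum.

4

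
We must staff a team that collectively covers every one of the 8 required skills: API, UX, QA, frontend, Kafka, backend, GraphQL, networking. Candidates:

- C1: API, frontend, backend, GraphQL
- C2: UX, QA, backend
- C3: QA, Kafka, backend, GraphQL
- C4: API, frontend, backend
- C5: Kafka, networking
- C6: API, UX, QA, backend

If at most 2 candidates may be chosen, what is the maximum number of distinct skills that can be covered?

Choosing C1, C2 covers {API, UX, QA, frontend, backend, GraphQL} — 6 skills.
No choice of 2 candidates does better; here Kafka, networking are left uncovered.

6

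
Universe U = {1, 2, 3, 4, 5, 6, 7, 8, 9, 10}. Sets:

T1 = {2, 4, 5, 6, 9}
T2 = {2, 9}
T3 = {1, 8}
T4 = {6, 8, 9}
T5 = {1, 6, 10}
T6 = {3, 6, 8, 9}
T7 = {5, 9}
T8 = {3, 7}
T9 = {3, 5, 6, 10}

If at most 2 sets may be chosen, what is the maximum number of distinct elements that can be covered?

7

Choosing T1, T3 covers {1, 2, 4, 5, 6, 8, 9} — 7 elements.
No choice of 2 sets does better; here 3, 7, 10 are left uncovered.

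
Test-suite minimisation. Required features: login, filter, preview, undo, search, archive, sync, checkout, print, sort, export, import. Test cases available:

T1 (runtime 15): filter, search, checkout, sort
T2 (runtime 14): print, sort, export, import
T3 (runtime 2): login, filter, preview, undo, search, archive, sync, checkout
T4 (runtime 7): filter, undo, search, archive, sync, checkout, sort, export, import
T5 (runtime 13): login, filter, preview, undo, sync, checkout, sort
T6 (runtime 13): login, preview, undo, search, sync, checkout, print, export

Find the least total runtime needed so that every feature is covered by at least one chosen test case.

16

T2, T3 cover every feature at runtime 14 + 2 = 16.
Any cover uses at least 2 test cases; among all covering selections none totals below 16.
Greedy by coverage-per-runtime would pick T3, T4, T6 for 22 — worse than the optimum 16.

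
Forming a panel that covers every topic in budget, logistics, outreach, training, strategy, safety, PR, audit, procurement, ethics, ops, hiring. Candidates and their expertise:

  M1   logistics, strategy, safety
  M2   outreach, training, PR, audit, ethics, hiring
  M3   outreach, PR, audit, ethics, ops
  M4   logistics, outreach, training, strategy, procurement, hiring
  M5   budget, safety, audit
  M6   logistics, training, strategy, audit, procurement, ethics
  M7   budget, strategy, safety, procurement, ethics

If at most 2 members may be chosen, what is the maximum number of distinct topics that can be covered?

Choosing M2, M7 covers {budget, outreach, training, strategy, safety, PR, audit, procurement, ethics, hiring} — 10 topics.
No choice of 2 members does better; here logistics, ops are left uncovered.

10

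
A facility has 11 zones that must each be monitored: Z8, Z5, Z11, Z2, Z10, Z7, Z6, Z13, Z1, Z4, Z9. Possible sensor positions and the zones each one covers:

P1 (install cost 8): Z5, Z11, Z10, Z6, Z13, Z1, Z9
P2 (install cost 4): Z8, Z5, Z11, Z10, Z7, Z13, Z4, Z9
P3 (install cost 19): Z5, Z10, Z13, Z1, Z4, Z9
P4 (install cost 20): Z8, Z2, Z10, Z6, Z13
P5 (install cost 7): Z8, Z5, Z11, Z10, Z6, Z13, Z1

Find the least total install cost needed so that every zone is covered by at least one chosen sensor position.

P2, P4, P5 cover every zone at install cost 4 + 20 + 7 = 31.
Any cover uses at least 3 sensor positions; among all covering selections none totals below 31.

31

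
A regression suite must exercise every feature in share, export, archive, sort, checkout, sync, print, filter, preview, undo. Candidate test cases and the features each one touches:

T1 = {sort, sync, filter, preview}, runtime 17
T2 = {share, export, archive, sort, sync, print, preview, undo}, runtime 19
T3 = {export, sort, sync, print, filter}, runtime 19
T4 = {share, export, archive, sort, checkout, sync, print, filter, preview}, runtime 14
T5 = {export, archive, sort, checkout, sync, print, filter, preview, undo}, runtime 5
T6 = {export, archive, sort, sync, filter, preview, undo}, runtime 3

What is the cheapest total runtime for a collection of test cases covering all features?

17

T4, T6 cover every feature at runtime 14 + 3 = 17.
Any cover uses at least 2 test cases; among all covering selections none totals below 17.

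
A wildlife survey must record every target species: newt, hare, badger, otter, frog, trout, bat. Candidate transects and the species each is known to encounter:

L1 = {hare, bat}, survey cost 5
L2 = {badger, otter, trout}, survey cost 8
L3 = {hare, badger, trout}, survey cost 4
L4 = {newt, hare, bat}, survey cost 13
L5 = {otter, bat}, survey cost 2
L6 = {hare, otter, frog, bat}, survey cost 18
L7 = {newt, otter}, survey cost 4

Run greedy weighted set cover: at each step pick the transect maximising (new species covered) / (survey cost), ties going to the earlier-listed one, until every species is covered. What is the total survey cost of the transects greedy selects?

Pick 1: L5 adds 2 new (otter, bat) at survey cost 2 (ratio 2/2).
Pick 2: L3 adds 3 new (hare, badger, trout) at survey cost 4 (ratio 3/4).
Pick 3: L7 adds 1 new (newt) at survey cost 4 (ratio 1/4).
Pick 4: L6 adds 1 new (frog) at survey cost 18 (ratio 1/18).
Greedy total survey cost: 2 + 4 + 4 + 18 = 28. (The true optimum is 26, so greedy overshoots here.)

28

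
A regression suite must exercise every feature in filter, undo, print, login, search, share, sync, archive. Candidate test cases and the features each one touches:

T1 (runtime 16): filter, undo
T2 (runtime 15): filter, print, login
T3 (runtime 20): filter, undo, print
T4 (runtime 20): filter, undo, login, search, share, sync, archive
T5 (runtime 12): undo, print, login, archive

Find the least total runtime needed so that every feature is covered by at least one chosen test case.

T4, T5 cover every feature at runtime 20 + 12 = 32.
Any cover uses at least 2 test cases; among all covering selections none totals below 32.

32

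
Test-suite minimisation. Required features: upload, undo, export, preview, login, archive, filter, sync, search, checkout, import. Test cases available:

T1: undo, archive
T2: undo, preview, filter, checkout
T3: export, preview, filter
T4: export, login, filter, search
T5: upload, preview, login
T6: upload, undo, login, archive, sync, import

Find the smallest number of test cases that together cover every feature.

T2, T4, T6 together cover {upload, undo, export, preview, login, archive, filter, sync, search, checkout, import} — every feature.
No 2 of the 6 test cases cover everything (all 15 pairs fall short), so 3 is minimum.

3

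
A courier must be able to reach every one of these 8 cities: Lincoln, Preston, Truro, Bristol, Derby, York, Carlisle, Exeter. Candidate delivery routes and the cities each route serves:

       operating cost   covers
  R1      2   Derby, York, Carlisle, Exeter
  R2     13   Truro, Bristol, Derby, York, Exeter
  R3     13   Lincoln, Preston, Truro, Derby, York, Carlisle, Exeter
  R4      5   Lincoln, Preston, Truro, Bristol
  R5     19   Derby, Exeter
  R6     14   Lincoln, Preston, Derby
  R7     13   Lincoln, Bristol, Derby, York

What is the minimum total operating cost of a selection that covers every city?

R1, R4 cover every city at operating cost 2 + 5 = 7.
Any cover uses at least 2 routes; among all covering selections none totals below 7.

7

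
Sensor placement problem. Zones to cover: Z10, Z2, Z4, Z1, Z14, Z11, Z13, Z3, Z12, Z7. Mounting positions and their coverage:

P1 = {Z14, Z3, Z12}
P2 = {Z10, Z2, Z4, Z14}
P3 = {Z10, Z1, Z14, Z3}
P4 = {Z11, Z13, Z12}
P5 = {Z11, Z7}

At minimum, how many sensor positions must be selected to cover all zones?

4

P2, P3, P4, P5 together cover {Z10, Z2, Z4, Z1, Z14, Z11, Z13, Z3, Z12, Z7} — every zone.
No 3 of the 5 sensor positions cover everything (all 10 triples fall short), so 4 is minimum.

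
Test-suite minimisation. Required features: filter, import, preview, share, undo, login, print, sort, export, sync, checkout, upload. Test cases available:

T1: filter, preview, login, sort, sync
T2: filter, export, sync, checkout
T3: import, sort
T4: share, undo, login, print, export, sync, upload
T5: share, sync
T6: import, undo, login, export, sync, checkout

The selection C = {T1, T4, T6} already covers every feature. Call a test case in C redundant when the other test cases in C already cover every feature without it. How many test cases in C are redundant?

Drop T1: filter, preview, sort uncovered — not redundant.
Drop T4: share, print, upload uncovered — not redundant.
Drop T6: import, checkout uncovered — not redundant.
None of the test cases in C is redundant.

0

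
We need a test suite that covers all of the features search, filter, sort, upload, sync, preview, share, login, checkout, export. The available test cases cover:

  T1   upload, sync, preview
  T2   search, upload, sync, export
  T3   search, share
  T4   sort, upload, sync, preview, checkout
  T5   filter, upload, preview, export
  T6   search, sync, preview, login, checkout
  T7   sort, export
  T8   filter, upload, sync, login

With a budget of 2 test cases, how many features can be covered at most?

8

Choosing T5, T6 covers {search, filter, upload, sync, preview, login, checkout, export} — 8 features.
No choice of 2 test cases does better; here sort, share are left uncovered.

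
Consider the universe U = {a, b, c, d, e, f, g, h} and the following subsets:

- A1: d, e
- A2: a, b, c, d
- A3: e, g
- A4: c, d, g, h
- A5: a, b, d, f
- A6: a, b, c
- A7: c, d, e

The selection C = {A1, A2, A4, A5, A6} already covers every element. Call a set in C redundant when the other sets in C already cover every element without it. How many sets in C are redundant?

Drop A1: e uncovered — not redundant.
Drop A2: the rest still cover every element — redundant.
Drop A4: g, h uncovered — not redundant.
Drop A5: f uncovered — not redundant.
Drop A6: the rest still cover every element — redundant.
2 redundant: A2, A6.

2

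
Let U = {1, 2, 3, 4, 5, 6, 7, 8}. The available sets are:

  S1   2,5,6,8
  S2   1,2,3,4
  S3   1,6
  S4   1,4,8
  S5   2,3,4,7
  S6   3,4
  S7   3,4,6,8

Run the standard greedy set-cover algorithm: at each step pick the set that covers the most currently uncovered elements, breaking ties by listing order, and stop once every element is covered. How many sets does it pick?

3

Pick 1: S1 covers 4 new elements (2, 5, 6, 8).
Pick 2: S2 covers 3 new elements (1, 3, 4).
Pick 3: S5 covers 1 new elements (7).
Greedy uses 3 sets.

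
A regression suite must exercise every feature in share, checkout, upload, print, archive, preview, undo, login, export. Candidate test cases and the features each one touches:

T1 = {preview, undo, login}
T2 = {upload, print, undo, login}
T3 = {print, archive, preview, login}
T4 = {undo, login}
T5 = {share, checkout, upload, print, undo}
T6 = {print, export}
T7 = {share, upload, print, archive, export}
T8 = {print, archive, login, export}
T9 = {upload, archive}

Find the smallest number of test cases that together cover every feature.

T1, T5, T7 together cover {share, checkout, upload, print, archive, preview, undo, login, export} — every feature.
No 2 of the 9 test cases cover everything (all 36 pairs fall short), so 3 is minimum.

3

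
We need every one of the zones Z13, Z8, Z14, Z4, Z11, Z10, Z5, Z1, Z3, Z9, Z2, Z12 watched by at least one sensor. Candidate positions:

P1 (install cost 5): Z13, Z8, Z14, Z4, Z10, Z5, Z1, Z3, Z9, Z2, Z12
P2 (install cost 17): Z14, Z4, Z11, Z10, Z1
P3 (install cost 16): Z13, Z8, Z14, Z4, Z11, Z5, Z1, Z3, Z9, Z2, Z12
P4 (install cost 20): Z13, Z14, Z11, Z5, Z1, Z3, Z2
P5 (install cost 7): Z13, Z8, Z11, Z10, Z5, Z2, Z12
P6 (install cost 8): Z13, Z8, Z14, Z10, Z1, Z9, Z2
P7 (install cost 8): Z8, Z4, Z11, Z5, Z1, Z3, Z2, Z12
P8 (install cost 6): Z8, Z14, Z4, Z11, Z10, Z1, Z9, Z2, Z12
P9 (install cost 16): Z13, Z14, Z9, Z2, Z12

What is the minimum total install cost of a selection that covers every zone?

11

P1, P8 cover every zone at install cost 5 + 6 = 11.
Any cover uses at least 2 sensor positions; among all covering selections none totals below 11.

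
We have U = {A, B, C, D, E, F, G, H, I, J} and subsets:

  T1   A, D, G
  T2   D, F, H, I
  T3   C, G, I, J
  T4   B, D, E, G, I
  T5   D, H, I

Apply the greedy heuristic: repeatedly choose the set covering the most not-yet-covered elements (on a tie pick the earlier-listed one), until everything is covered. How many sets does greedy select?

4

Pick 1: T4 covers 5 new elements (B, D, E, G, I).
Pick 2: T2 covers 2 new elements (F, H).
Pick 3: T3 covers 2 new elements (C, J).
Pick 4: T1 covers 1 new elements (A).
Greedy uses 4 sets.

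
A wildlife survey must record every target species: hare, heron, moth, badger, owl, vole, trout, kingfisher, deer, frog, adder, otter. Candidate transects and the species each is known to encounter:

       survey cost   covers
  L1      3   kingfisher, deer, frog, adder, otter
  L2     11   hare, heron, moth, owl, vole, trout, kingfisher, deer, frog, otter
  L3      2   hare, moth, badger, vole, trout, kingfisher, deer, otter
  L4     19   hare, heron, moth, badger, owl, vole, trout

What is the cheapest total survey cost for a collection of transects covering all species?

L1, L2, L3 cover every species at survey cost 3 + 11 + 2 = 16.
Any cover uses at least 2 transects; among all covering selections none totals below 16.

16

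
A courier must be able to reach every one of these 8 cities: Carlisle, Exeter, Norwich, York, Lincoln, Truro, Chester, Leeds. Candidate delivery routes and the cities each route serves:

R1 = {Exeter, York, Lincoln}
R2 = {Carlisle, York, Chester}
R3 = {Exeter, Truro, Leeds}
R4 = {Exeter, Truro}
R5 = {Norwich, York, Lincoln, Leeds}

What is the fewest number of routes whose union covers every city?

3

R2, R3, R5 together cover {Carlisle, Exeter, Norwich, York, Lincoln, Truro, Chester, Leeds} — every city.
No 2 of the 5 routes cover everything (all 10 pairs fall short), so 3 is minimum.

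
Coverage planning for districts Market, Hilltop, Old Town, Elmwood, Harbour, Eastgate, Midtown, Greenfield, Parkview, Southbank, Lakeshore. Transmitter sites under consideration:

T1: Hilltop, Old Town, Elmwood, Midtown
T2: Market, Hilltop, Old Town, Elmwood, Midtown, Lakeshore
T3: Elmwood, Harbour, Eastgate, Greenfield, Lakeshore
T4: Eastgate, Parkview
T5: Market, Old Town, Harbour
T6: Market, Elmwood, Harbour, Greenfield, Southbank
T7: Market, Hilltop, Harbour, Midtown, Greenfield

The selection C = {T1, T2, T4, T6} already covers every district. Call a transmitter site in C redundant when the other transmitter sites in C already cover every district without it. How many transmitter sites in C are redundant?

1

Drop T1: the rest still cover every district — redundant.
Drop T2: Lakeshore uncovered — not redundant.
Drop T4: Eastgate, Parkview uncovered — not redundant.
Drop T6: Harbour, Greenfield, Southbank uncovered — not redundant.
1 redundant: T1.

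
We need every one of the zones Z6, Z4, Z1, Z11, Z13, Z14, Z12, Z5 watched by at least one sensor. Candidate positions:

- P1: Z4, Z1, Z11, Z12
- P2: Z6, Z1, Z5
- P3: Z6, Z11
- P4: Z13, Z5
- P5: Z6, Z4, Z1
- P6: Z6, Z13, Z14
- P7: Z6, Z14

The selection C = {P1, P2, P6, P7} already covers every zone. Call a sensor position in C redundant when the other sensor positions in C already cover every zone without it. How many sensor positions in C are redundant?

1

Drop P1: Z4, Z11, Z12 uncovered — not redundant.
Drop P2: Z5 uncovered — not redundant.
Drop P6: Z13 uncovered — not redundant.
Drop P7: the rest still cover every zone — redundant.
1 redundant: P7.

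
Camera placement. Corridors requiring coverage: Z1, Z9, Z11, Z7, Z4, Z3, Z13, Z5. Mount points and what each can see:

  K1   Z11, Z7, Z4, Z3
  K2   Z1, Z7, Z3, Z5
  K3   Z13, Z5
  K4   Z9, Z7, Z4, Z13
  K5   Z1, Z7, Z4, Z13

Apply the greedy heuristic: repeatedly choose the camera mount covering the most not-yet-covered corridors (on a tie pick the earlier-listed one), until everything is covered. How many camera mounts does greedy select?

3

Pick 1: K1 covers 4 new corridors (Z11, Z7, Z4, Z3).
Pick 2: K2 covers 2 new corridors (Z1, Z5).
Pick 3: K4 covers 2 new corridors (Z9, Z13).
Greedy uses 3 camera mounts.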